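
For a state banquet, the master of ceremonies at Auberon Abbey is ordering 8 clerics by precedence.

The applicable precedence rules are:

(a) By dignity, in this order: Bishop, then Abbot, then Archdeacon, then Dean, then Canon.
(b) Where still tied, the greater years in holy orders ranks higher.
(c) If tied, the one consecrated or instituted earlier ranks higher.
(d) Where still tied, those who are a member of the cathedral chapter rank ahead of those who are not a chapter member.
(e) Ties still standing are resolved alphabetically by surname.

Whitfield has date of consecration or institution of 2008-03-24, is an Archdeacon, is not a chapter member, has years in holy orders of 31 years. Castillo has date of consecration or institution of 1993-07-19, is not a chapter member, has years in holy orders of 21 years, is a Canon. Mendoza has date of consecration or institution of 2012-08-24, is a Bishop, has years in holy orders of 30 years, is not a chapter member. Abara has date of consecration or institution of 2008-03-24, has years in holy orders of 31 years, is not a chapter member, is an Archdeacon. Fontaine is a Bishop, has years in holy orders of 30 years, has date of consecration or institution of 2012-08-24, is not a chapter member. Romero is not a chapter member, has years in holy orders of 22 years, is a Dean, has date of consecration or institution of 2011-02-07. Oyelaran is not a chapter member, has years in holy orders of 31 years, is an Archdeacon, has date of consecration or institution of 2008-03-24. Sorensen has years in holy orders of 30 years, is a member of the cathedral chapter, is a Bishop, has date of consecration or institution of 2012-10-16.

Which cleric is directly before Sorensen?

Mendoza

By dignity: Fontaine, Mendoza and Sorensen (Bishop); then Abara, Oyelaran and Whitfield (Archdeacon); then Romero (Dean); then Castillo (Canon).
Fontaine, Mendoza and Sorensen all have years in holy orders 30 years, so the next rule applies.
Among Fontaine, Mendoza and Sorensen, by date of consecration or institution (earlier first): Fontaine and Mendoza (2012-08-24) before Sorensen (2012-10-16).
Fontaine and Mendoza are each not a chapter member, so the next rule applies.
Among Fontaine and Mendoza, alphabetically by surname: Fontaine before Mendoza.
Abara, Oyelaran and Whitfield all have years in holy orders 31 years, so the next rule applies.
Abara, Oyelaran and Whitfield all have date of consecration or institution 2008-03-24, so the next rule applies.
Abara, Oyelaran and Whitfield are each not a chapter member, so the next rule applies.
Among Abara, Oyelaran and Whitfield, alphabetically by surname: Abara before Oyelaran before Whitfield.
Order: Fontaine, Mendoza, Sorensen, Abara, Oyelaran, Whitfield, Romero, Castillo.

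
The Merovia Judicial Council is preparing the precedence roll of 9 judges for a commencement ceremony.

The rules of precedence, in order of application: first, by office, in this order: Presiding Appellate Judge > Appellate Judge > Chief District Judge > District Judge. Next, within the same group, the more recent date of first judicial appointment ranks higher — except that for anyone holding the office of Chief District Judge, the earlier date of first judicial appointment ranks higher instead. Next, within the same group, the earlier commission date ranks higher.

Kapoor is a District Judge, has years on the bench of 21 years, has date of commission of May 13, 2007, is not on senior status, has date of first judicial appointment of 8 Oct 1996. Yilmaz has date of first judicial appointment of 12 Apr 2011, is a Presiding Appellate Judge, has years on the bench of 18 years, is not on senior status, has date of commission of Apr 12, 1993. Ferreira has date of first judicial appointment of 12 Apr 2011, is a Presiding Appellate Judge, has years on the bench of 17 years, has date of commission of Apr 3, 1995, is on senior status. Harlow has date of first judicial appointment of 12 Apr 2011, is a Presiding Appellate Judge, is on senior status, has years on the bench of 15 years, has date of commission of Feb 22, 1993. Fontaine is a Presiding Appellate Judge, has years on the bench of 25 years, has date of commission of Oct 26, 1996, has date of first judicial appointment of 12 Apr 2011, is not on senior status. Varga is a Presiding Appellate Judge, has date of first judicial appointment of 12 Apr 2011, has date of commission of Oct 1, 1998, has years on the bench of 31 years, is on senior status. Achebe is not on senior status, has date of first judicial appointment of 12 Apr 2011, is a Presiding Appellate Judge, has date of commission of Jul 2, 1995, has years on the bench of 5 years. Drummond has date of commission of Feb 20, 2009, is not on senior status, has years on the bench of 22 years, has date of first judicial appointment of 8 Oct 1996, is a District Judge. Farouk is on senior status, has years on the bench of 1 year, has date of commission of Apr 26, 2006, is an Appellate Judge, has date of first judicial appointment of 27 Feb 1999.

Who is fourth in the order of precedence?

Achebe

By office: Harlow, Yilmaz, Ferreira, Achebe, Fontaine and Varga (Presiding Appellate Judge); then Farouk (Appellate Judge); then Kapoor and Drummond (District Judge).
Harlow, Yilmaz, Ferreira, Achebe, Fontaine and Varga all have date of first judicial appointment 12 Apr 2011, so the next rule applies.
Among Harlow, Yilmaz, Ferreira, Achebe, Fontaine and Varga, by date of commission (earlier first): Harlow (Feb 22, 1993) before Yilmaz (Apr 12, 1993) before Ferreira (Apr 3, 1995) before Achebe (Jul 2, 1995) before Fontaine (Oct 26, 1996) before Varga (Oct 1, 1998).
Kapoor and Drummond both have date of first judicial appointment 8 Oct 1996, so the next rule applies.
Among Kapoor and Drummond, by date of commission (earlier first): Kapoor (May 13, 2007) before Drummond (Feb 20, 2009).
Order: Harlow, Yilmaz, Ferreira, Achebe, Fontaine, Varga, Farouk, Kapoor, Drummond.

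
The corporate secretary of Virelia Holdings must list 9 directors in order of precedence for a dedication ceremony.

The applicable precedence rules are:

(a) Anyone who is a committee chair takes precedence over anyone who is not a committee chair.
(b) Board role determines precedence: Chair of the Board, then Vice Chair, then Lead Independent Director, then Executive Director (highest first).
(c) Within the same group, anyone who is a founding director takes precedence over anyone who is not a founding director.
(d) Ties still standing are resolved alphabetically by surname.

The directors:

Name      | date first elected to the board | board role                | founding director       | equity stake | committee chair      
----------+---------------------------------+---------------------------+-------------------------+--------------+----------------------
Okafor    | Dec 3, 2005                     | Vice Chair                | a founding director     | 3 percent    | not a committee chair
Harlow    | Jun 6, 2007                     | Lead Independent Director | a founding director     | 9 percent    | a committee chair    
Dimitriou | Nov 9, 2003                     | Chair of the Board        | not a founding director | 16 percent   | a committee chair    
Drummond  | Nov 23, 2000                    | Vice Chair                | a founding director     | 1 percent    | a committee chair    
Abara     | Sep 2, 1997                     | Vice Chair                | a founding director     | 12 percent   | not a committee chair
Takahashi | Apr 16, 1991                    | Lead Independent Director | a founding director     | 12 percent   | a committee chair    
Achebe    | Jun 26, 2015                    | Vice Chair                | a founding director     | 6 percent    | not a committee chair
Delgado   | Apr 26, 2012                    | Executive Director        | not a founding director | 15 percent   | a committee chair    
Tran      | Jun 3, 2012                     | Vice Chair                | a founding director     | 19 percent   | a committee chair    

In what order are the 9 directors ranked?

By the first rule: Dimitriou, Drummond, Tran, Harlow, Takahashi and Delgado (each a committee chair); then Abara, Achebe and Okafor (each not a committee chair).
Among Dimitriou, Drummond, Tran, Harlow, Takahashi and Delgado, by board role: Dimitriou (Chair of the Board) before Drummond and Tran (Vice Chair) before Harlow and Takahashi (Lead Independent Director) before Delgado (Executive Director).
Drummond and Tran are each a founding director, so the next rule applies.
Among Drummond and Tran, alphabetically by surname: Drummond before Tran.
Harlow and Takahashi are each a founding director, so the next rule applies.
Among Harlow and Takahashi, alphabetically by surname: Harlow before Takahashi.
Abara, Achebe and Okafor are each Vice Chair, so the next rule applies.
Abara, Achebe and Okafor are each a founding director, so the next rule applies.
Among Abara, Achebe and Okafor, alphabetically by surname: Abara before Achebe before Okafor.
Full order: Dimitriou, Drummond, Tran, Harlow, Takahashi, Delgado, Abara, Achebe, Okafor.

Dimitriou, Drummond, Tran, Harlow, Takahashi, Delgado, Abara, Achebe, Okafor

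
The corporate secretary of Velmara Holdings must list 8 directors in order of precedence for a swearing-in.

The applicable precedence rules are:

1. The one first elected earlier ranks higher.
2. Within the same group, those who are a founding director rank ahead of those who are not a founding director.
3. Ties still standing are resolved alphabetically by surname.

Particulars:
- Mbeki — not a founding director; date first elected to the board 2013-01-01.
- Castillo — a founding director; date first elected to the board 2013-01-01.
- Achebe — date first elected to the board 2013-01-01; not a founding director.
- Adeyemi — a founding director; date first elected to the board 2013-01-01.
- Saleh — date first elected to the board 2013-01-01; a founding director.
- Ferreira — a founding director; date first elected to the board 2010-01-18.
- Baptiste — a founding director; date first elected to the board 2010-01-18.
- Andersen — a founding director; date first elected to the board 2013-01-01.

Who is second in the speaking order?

Ferreira

By date first elected to the board (earlier first): Baptiste and Ferreira (both 2010-01-18); then Adeyemi, Andersen, Castillo, Saleh, Achebe and Mbeki (each 2013-01-01).
Baptiste and Ferreira are each a founding director, so the next rule applies.
Among Baptiste and Ferreira, alphabetically by surname: Baptiste before Ferreira.
Among Adeyemi, Andersen, Castillo, Saleh, Achebe and Mbeki, a founding director before not a founding director: Adeyemi, Andersen, Castillo and Saleh (a founding director) before Achebe and Mbeki (not a founding director).
Among Adeyemi, Andersen, Castillo and Saleh, alphabetically by surname: Adeyemi before Andersen before Castillo before Saleh.
Among Achebe and Mbeki, alphabetically by surname: Achebe before Mbeki.
Order: Baptiste, Ferreira, Adeyemi, Andersen, Castillo, Saleh, Achebe, Mbeki.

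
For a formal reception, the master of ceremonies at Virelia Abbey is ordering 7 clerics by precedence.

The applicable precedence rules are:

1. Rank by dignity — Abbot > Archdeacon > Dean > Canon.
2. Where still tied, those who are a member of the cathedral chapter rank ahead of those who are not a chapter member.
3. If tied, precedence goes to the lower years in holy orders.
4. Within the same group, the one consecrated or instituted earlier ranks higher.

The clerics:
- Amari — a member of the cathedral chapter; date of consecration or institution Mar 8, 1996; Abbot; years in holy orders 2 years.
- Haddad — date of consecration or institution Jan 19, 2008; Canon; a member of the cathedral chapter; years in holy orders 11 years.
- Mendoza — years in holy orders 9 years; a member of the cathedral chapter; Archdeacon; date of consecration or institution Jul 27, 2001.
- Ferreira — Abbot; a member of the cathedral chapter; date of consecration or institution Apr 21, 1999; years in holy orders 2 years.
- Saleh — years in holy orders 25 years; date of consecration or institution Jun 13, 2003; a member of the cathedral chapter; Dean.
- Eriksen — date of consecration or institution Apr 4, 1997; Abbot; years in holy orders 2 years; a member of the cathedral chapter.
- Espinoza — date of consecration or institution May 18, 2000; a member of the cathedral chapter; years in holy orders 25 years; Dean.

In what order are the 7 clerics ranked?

By dignity: Amari, Eriksen and Ferreira (Abbot); then Mendoza (Archdeacon); then Espinoza and Saleh (Dean); then Haddad (Canon).
Amari, Eriksen and Ferreira are each a member of the cathedral chapter, so the next rule applies.
Amari, Eriksen and Ferreira all have years in holy orders 2 years, so the next rule applies.
Among Amari, Eriksen and Ferreira, by date of consecration or institution (earlier first): Amari (Mar 8, 1996) before Eriksen (Apr 4, 1997) before Ferreira (Apr 21, 1999).
Espinoza and Saleh are each a member of the cathedral chapter, so the next rule applies.
Espinoza and Saleh both have years in holy orders 25 years, so the next rule applies.
Among Espinoza and Saleh, by date of consecration or institution (earlier first): Espinoza (May 18, 2000) before Saleh (Jun 13, 2003).
Full order: Amari, Eriksen, Ferreira, Mendoza, Espinoza, Saleh, Haddad.

Amari, Eriksen, Ferreira, Mendoza, Espinoza, Saleh, Haddad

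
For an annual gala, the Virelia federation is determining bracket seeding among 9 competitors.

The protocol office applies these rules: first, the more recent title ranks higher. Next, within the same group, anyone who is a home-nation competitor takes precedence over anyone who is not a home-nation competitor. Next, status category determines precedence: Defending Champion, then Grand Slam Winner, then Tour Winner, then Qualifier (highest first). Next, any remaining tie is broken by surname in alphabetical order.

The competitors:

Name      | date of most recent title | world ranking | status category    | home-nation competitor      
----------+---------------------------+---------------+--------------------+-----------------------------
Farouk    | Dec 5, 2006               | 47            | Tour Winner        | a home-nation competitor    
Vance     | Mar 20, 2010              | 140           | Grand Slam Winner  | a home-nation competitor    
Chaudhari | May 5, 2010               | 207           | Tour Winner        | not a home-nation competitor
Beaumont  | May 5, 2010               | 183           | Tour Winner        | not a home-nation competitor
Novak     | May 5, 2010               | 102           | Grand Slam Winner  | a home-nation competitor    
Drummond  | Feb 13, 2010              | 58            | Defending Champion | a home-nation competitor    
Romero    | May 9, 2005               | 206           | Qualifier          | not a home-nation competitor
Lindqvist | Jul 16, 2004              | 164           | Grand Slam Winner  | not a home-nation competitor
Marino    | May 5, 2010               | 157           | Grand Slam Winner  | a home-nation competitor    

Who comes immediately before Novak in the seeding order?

By date of most recent title (later first): Marino, Novak, Beaumont and Chaudhari (each May 5, 2010); then Vance (Mar 20, 2010); then Drummond (Feb 13, 2010); then Farouk (Dec 5, 2006); then Romero (May 9, 2005); then Lindqvist (Jul 16, 2004).
Among Marino, Novak, Beaumont and Chaudhari, a home-nation competitor before not a home-nation competitor: Marino and Novak (a home-nation competitor) before Beaumont and Chaudhari (not a home-nation competitor).
Marino and Novak are each Grand Slam Winner, so the next rule applies.
Among Marino and Novak, alphabetically by surname: Marino before Novak.
Beaumont and Chaudhari are each Tour Winner, so the next rule applies.
Among Beaumont and Chaudhari, alphabetically by surname: Beaumont before Chaudhari.
Order: Marino, Novak, Beaumont, Chaudhari, Vance, Drummond, Farouk, Romero, Lindqvist.

Marino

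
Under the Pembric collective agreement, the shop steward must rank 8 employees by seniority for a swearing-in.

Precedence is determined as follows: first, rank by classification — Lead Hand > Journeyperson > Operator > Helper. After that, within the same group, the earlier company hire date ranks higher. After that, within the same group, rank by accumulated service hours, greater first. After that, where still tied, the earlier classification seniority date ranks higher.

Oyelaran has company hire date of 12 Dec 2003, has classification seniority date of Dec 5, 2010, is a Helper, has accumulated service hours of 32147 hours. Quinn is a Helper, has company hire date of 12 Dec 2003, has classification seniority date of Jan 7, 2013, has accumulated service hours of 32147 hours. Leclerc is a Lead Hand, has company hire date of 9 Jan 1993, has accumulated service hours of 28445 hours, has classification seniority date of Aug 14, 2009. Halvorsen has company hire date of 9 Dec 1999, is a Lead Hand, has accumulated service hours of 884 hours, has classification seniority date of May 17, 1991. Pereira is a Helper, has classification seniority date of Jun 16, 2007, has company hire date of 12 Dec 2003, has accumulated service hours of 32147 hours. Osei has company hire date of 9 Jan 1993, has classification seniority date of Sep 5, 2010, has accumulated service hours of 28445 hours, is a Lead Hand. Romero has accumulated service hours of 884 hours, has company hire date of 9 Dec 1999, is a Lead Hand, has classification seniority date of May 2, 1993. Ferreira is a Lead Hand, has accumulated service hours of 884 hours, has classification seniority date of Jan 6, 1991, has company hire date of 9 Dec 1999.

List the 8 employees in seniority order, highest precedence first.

Leclerc, Osei, Ferreira, Halvorsen, Romero, Pereira, Oyelaran, Quinn

By classification: Leclerc, Osei, Ferreira, Halvorsen and Romero (Lead Hand); then Pereira, Oyelaran and Quinn (Helper).
Among Leclerc, Osei, Ferreira, Halvorsen and Romero, by company hire date (earlier first): Leclerc and Osei (9 Jan 1993) before Ferreira, Halvorsen and Romero (9 Dec 1999).
Leclerc and Osei both have accumulated service hours 28445 hours, so the next rule applies.
Among Leclerc and Osei, by classification seniority date (earlier first): Leclerc (Aug 14, 2009) before Osei (Sep 5, 2010).
Ferreira, Halvorsen and Romero all have accumulated service hours 884 hours, so the next rule applies.
Among Ferreira, Halvorsen and Romero, by classification seniority date (earlier first): Ferreira (Jan 6, 1991) before Halvorsen (May 17, 1991) before Romero (May 2, 1993).
Pereira, Oyelaran and Quinn all have company hire date 12 Dec 2003, so the next rule applies.
Pereira, Oyelaran and Quinn all have accumulated service hours 32147 hours, so the next rule applies.
Among Pereira, Oyelaran and Quinn, by classification seniority date (earlier first): Pereira (Jun 16, 2007) before Oyelaran (Dec 5, 2010) before Quinn (Jan 7, 2013).
Full order: Leclerc, Osei, Ferreira, Halvorsen, Romero, Pereira, Oyelaran, Quinn.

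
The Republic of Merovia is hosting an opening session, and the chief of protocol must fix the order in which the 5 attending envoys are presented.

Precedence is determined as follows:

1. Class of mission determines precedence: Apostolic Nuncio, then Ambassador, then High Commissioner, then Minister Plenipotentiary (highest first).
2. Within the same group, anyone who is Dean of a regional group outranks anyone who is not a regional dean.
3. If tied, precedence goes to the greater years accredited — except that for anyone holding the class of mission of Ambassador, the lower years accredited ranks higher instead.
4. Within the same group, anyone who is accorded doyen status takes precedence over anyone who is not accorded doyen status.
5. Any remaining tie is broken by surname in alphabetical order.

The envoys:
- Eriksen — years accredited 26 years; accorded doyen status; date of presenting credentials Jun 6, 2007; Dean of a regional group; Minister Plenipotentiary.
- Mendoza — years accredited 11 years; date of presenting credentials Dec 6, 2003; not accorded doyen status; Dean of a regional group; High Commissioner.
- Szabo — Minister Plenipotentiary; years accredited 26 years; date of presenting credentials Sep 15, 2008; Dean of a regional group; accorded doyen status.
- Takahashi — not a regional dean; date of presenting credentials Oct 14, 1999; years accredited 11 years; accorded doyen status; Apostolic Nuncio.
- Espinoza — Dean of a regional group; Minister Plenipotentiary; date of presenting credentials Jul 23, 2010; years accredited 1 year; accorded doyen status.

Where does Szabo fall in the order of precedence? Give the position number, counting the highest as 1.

4

By class of mission: Takahashi (Apostolic Nuncio); then Mendoza (High Commissioner); then Eriksen, Szabo and Espinoza (Minister Plenipotentiary).
Eriksen, Szabo and Espinoza are each Dean of a regional group, so the next rule applies.
Among Eriksen, Szabo and Espinoza, by years accredited (higher first): Eriksen and Szabo (26 years) before Espinoza (1 year).
Eriksen and Szabo are each accorded doyen status, so the next rule applies.
Among Eriksen and Szabo, alphabetically by surname: Eriksen before Szabo.
Order: Takahashi, Mendoza, Eriksen, Szabo, Espinoza. So position 4.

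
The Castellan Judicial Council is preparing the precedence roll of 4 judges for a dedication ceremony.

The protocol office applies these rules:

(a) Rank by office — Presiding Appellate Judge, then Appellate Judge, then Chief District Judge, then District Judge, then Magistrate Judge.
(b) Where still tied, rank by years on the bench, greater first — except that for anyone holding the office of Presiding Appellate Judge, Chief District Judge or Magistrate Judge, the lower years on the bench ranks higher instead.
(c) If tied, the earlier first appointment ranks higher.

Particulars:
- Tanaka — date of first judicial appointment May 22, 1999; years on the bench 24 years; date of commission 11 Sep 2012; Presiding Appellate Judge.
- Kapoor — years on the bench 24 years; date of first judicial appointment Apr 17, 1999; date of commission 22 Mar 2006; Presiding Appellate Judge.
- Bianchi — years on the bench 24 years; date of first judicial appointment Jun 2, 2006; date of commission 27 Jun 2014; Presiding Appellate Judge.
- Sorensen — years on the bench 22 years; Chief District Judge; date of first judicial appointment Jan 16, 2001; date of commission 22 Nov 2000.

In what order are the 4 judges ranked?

By office: Kapoor, Tanaka and Bianchi (Presiding Appellate Judge); then Sorensen (Chief District Judge).
Kapoor, Tanaka and Bianchi all have years on the bench 24 years, so the next rule applies.
Among Kapoor, Tanaka and Bianchi, by date of first judicial appointment (earlier first): Kapoor (Apr 17, 1999) before Tanaka (May 22, 1999) before Bianchi (Jun 2, 2006).
Full order: Kapoor, Tanaka, Bianchi, Sorensen.

Kapoor, Tanaka, Bianchi, Sorensen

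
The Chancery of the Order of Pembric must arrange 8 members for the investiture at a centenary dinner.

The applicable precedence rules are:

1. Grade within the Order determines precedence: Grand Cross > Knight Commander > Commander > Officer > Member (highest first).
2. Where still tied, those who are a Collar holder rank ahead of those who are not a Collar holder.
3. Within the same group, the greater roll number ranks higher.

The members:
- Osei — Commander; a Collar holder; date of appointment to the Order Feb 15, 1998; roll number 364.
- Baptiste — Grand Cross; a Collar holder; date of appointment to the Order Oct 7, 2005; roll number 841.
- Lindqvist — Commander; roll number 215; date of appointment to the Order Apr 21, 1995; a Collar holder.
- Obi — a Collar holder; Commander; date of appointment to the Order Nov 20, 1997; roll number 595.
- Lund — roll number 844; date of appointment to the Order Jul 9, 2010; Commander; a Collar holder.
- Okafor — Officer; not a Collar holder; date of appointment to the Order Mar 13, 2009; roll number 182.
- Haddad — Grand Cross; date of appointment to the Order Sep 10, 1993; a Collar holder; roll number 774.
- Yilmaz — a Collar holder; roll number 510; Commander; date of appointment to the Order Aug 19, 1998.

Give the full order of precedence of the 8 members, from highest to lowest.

By grade within the Order: Baptiste and Haddad (Grand Cross); then Lund, Obi, Yilmaz, Osei and Lindqvist (Commander); then Okafor (Officer).
Baptiste and Haddad are each a Collar holder, so the next rule applies.
Among Baptiste and Haddad, by roll number (higher first): Baptiste (841) before Haddad (774).
Lund, Obi, Yilmaz, Osei and Lindqvist are each a Collar holder, so the next rule applies.
Among Lund, Obi, Yilmaz, Osei and Lindqvist, by roll number (higher first): Lund (844) before Obi (595) before Yilmaz (510) before Osei (364) before Lindqvist (215).
Full order: Baptiste, Haddad, Lund, Obi, Yilmaz, Osei, Lindqvist, Okafor.

Baptiste, Haddad, Lund, Obi, Yilmaz, Osei, Lindqvist, Okafor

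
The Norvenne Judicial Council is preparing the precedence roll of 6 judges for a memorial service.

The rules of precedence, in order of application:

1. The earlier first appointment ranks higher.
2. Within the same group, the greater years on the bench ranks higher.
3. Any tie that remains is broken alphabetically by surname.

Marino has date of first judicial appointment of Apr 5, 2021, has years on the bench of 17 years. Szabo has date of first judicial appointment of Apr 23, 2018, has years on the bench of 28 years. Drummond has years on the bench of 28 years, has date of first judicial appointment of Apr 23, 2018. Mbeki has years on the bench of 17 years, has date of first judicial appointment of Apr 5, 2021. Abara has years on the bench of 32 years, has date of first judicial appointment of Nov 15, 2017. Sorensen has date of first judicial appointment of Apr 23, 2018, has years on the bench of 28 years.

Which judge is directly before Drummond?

Abara

By date of first judicial appointment (earlier first): Abara (Nov 15, 2017); then Drummond, Sorensen and Szabo (each Apr 23, 2018); then Marino and Mbeki (both Apr 5, 2021).
Drummond, Sorensen and Szabo all have years on the bench 28 years, so the next rule applies.
Among Drummond, Sorensen and Szabo, alphabetically by surname: Drummond before Sorensen before Szabo.
Marino and Mbeki both have years on the bench 17 years, so the next rule applies.
Among Marino and Mbeki, alphabetically by surname: Marino before Mbeki.
Order: Abara, Drummond, Sorensen, Szabo, Marino, Mbeki.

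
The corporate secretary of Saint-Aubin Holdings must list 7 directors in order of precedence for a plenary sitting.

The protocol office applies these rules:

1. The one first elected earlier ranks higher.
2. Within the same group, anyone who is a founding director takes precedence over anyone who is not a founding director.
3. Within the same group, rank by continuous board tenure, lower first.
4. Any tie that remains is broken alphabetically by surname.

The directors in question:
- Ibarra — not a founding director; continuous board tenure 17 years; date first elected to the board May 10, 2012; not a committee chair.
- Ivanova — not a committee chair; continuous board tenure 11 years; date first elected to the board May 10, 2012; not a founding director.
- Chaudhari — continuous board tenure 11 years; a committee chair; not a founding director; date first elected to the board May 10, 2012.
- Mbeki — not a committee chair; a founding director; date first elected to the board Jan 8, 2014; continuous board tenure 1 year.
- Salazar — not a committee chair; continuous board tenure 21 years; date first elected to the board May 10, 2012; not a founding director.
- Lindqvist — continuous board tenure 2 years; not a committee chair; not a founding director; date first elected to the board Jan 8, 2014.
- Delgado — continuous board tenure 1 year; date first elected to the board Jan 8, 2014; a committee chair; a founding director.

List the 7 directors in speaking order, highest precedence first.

Chaudhari, Ivanova, Ibarra, Salazar, Delgado, Mbeki, Lindqvist

By date first elected to the board (earlier first): Chaudhari, Ivanova, Ibarra and Salazar (each May 10, 2012); then Delgado, Mbeki and Lindqvist (each Jan 8, 2014).
Chaudhari, Ivanova, Ibarra and Salazar are each not a founding director, so the next rule applies.
Among Chaudhari, Ivanova, Ibarra and Salazar, by continuous board tenure (lower first): Chaudhari and Ivanova (11 years) before Ibarra (17 years) before Salazar (21 years).
Among Chaudhari and Ivanova, alphabetically by surname: Chaudhari before Ivanova.
Among Delgado, Mbeki and Lindqvist, a founding director before not a founding director: Delgado and Mbeki (a founding director) before Lindqvist (not a founding director).
Delgado and Mbeki both have continuous board tenure 1 year, so the next rule applies.
Among Delgado and Mbeki, alphabetically by surname: Delgado before Mbeki.
Full order: Chaudhari, Ivanova, Ibarra, Salazar, Delgado, Mbeki, Lindqvist.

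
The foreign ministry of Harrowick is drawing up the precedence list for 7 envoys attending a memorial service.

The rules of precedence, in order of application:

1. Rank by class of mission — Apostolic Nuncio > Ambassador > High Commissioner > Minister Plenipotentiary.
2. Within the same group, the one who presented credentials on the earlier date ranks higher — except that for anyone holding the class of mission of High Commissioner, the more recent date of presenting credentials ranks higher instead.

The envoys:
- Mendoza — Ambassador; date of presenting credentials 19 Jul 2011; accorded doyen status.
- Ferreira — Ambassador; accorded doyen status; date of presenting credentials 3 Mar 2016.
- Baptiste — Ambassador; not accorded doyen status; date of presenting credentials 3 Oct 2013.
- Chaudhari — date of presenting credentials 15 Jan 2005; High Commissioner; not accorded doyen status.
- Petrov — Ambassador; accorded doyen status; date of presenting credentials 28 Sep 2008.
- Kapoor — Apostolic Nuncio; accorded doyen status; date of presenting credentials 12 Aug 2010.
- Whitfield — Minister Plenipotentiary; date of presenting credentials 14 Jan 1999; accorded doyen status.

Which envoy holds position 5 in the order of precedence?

By class of mission: Kapoor (Apostolic Nuncio); then Petrov, Mendoza, Baptiste and Ferreira (Ambassador); then Chaudhari (High Commissioner); then Whitfield (Minister Plenipotentiary).
Among Petrov, Mendoza, Baptiste and Ferreira, by date of presenting credentials (earlier first): Petrov (28 Sep 2008) before Mendoza (19 Jul 2011) before Baptiste (3 Oct 2013) before Ferreira (3 Mar 2016).
Order: Kapoor, Petrov, Mendoza, Baptiste, Ferreira, Chaudhari, Whitfield.

Ferreira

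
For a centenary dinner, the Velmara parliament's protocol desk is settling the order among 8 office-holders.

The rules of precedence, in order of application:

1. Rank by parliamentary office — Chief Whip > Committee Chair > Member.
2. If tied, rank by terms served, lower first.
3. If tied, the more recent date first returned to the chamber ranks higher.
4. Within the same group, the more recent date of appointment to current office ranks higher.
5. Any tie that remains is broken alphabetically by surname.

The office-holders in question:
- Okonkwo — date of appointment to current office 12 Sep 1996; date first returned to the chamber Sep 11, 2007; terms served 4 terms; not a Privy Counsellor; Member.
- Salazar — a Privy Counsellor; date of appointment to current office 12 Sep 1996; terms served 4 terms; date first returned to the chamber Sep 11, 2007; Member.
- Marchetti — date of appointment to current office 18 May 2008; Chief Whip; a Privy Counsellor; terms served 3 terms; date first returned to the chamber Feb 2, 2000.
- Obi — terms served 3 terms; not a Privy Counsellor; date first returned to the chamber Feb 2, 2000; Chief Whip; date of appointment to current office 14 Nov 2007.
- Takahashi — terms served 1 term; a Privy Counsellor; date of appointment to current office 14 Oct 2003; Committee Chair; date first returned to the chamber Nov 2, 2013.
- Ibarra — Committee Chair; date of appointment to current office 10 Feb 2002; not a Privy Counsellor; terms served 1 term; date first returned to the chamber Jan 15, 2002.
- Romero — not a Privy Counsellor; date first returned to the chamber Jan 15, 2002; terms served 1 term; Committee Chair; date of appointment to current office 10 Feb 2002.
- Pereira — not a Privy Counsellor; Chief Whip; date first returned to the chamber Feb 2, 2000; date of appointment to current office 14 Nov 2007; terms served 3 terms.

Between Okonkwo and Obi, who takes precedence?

Obi

By parliamentary office: Marchetti, Obi and Pereira (Chief Whip); then Takahashi, Ibarra and Romero (Committee Chair); then Okonkwo and Salazar (Member).
Marchetti, Obi and Pereira all have terms served 3 terms, so the next rule applies.
Marchetti, Obi and Pereira all have date first returned to the chamber Feb 2, 2000, so the next rule applies.
Among Marchetti, Obi and Pereira, by date of appointment to current office (later first): Marchetti (18 May 2008) before Obi and Pereira (14 Nov 2007).
Among Obi and Pereira, alphabetically by surname: Obi before Pereira.
Takahashi, Ibarra and Romero all have terms served 1 term, so the next rule applies.
Among Takahashi, Ibarra and Romero, by date first returned to the chamber (later first): Takahashi (Nov 2, 2013) before Ibarra and Romero (Jan 15, 2002).
Ibarra and Romero both have date of appointment to current office 10 Feb 2002, so the next rule applies.
Among Ibarra and Romero, alphabetically by surname: Ibarra before Romero.
Okonkwo and Salazar both have terms served 4 terms, so the next rule applies.
Okonkwo and Salazar both have date first returned to the chamber Sep 11, 2007, so the next rule applies.
Okonkwo and Salazar both have date of appointment to current office 12 Sep 1996, so the next rule applies.
Among Okonkwo and Salazar, alphabetically by surname: Okonkwo before Salazar.
So Obi takes precedence.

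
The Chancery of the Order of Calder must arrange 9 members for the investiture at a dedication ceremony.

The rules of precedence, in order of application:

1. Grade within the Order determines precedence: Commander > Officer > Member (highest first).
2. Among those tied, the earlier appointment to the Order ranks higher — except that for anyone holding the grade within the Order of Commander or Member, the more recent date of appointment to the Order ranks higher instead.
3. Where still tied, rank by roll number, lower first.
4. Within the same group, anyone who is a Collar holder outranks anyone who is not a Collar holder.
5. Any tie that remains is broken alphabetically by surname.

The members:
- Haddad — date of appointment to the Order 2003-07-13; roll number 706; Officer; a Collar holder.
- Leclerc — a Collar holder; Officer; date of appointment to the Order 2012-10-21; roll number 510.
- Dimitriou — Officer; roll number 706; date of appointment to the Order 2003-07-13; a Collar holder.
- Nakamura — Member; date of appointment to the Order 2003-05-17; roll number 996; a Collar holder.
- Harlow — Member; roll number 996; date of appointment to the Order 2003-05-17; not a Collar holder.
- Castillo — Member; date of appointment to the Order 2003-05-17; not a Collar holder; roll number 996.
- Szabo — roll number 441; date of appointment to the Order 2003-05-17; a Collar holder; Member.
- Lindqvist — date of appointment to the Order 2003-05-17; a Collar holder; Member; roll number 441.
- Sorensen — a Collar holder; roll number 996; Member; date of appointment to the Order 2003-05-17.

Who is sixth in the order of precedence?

By grade within the Order: Dimitriou, Haddad and Leclerc (Officer); then Lindqvist, Szabo, Nakamura, Sorensen, Castillo and Harlow (Member).
Among Dimitriou, Haddad and Leclerc, by date of appointment to the Order (earlier first): Dimitriou and Haddad (2003-07-13) before Leclerc (2012-10-21).
Dimitriou and Haddad both have roll number 706, so the next rule applies.
Dimitriou and Haddad are each a Collar holder, so the next rule applies.
Among Dimitriou and Haddad, alphabetically by surname: Dimitriou before Haddad.
Lindqvist, Szabo, Nakamura, Sorensen, Castillo and Harlow all have date of appointment to the Order 2003-05-17, so the next rule applies.
Among Lindqvist, Szabo, Nakamura, Sorensen, Castillo and Harlow, by roll number (lower first): Lindqvist and Szabo (441) before Nakamura, Sorensen, Castillo and Harlow (996).
Lindqvist and Szabo are each a Collar holder, so the next rule applies.
Among Lindqvist and Szabo, alphabetically by surname: Lindqvist before Szabo.
Among Nakamura, Sorensen, Castillo and Harlow, a Collar holder before not a Collar holder: Nakamura and Sorensen (a Collar holder) before Castillo and Harlow (not a Collar holder).
Among Nakamura and Sorensen, alphabetically by surname: Nakamura before Sorensen.
Among Castillo and Harlow, alphabetically by surname: Castillo before Harlow.
Order: Dimitriou, Haddad, Leclerc, Lindqvist, Szabo, Nakamura, Sorensen, Castillo, Harlow.

Nakamura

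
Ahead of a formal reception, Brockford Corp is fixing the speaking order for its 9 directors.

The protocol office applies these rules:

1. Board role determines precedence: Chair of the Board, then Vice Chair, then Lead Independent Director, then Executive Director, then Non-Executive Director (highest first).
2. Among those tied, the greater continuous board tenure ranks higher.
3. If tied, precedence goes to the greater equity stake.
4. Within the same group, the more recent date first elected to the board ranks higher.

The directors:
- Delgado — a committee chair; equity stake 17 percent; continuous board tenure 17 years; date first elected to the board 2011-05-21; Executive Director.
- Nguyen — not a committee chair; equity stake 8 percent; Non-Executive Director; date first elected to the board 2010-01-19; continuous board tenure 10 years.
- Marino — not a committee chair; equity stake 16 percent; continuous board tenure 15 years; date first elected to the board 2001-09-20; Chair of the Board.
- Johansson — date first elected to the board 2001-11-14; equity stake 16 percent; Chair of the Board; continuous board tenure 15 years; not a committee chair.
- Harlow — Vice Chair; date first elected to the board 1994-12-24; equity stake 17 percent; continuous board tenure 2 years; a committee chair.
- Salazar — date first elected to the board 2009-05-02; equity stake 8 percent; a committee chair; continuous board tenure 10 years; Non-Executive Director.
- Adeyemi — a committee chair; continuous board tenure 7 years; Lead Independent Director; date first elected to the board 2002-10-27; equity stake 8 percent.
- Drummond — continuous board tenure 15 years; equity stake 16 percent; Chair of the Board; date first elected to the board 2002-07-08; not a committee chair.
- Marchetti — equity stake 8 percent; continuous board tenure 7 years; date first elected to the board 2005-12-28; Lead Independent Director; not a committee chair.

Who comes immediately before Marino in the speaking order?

By board role: Drummond, Johansson and Marino (Chair of the Board); then Harlow (Vice Chair); then Marchetti and Adeyemi (Lead Independent Director); then Delgado (Executive Director); then Nguyen and Salazar (Non-Executive Director).
Drummond, Johansson and Marino all have continuous board tenure 15 years, so the next rule applies.
Drummond, Johansson and Marino all have equity stake 16 percent, so the next rule applies.
Among Drummond, Johansson and Marino, by date first elected to the board (later first): Drummond (2002-07-08) before Johansson (2001-11-14) before Marino (2001-09-20).
Marchetti and Adeyemi both have continuous board tenure 7 years, so the next rule applies.
Marchetti and Adeyemi both have equity stake 8 percent, so the next rule applies.
Among Marchetti and Adeyemi, by date first elected to the board (later first): Marchetti (2005-12-28) before Adeyemi (2002-10-27).
Nguyen and Salazar both have continuous board tenure 10 years, so the next rule applies.
Nguyen and Salazar both have equity stake 8 percent, so the next rule applies.
Among Nguyen and Salazar, by date first elected to the board (later first): Nguyen (2010-01-19) before Salazar (2009-05-02).
Order: Drummond, Johansson, Marino, Harlow, Marchetti, Adeyemi, Delgado, Nguyen, Salazar.

Johansson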